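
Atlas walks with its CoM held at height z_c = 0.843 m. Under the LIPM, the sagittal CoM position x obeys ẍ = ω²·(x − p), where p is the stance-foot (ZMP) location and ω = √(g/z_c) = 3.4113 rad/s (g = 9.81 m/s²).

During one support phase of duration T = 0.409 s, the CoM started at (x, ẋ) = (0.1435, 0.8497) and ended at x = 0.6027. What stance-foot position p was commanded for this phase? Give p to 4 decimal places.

ωT = 3.4113·0.409 = 1.395222; cosh(ωT) = 2.141824, sinh(ωT) = 1.894046
x(T) = p + (x₀−p)·cosh(ωT) + (ẋ₀/ω)·sinh(ωT) ⇒ p·(1 − cosh) = x(T) − x₀·cosh − (ẋ₀/ω)·sinh
numerator   = 0.6027 − (0.1435)·2.141824 − (0.8497/3.4113)·1.894046 = -0.176428
denominator = 1 − 2.141824 = -1.141824
p = -0.176428 / -1.141824 = 0.1545

p = 0.1545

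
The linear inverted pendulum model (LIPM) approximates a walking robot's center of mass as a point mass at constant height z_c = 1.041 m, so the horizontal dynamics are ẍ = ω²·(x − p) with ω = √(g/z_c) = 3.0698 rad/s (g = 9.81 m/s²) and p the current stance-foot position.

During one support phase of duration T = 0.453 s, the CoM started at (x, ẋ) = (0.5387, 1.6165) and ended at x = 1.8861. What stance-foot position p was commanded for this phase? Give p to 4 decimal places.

ωT = 3.0698·0.453 = 1.390619; cosh(ωT) = 2.133129, sinh(ωT) = 1.884208
x(T) = p + (x₀−p)·cosh(ωT) + (ẋ₀/ω)·sinh(ωT) ⇒ p·(1 − cosh) = x(T) − x₀·cosh − (ẋ₀/ω)·sinh
numerator   = 1.8861 − (0.5387)·2.133129 − (1.6165/3.0698)·1.884208 = -0.255206
denominator = 1 − 2.133129 = -1.133129
p = -0.255206 / -1.133129 = 0.2252

p = 0.2252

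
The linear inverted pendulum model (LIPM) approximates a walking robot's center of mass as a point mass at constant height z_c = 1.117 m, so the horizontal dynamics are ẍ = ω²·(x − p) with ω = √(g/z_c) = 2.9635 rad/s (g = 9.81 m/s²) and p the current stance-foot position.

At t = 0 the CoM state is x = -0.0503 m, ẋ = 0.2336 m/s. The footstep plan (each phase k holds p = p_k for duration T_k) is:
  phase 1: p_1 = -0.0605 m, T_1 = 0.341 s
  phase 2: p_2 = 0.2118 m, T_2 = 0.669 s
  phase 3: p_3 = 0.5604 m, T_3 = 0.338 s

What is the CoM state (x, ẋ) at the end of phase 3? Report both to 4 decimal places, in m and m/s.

x = -0.2599, ẋ = -2.0070

phase 1: p=-0.0605, T=0.341, ωT=1.010554, cosh=1.555569, sinh=1.191552; start (x,ẋ)=(-0.050300, 0.233600) → end (x,ẋ)=(0.049292, 0.399399)
phase 2: p=0.2118, T=0.669, ωT=1.982581, cosh=3.699589, sinh=3.561876; start (x,ẋ)=(0.049292, 0.399399) → end (x,ẋ)=(0.090630, -0.237764)
phase 3: p=0.5604, T=0.338, ωT=1.001663, cosh=1.545037, sinh=1.177769; start (x,ẋ)=(0.090630, -0.237764) → end (x,ẋ)=(-0.259906, -2.007001)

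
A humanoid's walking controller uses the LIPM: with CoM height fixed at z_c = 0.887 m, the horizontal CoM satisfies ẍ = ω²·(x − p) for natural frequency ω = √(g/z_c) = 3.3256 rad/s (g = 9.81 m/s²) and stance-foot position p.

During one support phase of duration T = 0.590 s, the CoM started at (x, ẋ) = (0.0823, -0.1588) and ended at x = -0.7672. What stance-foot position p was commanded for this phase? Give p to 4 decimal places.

p = 0.3423

ωT = 3.3256·0.590 = 1.962104; cosh(ωT) = 3.627421, sinh(ωT) = 3.486859
x(T) = p + (x₀−p)·cosh(ωT) + (ẋ₀/ω)·sinh(ωT) ⇒ p·(1 − cosh) = x(T) − x₀·cosh − (ẋ₀/ω)·sinh
numerator   = -0.7672 − (0.0823)·3.627421 − (-0.1588/3.3256)·3.486859 = -0.899237
denominator = 1 − 3.627421 = -2.627421
p = -0.899237 / -2.627421 = 0.3423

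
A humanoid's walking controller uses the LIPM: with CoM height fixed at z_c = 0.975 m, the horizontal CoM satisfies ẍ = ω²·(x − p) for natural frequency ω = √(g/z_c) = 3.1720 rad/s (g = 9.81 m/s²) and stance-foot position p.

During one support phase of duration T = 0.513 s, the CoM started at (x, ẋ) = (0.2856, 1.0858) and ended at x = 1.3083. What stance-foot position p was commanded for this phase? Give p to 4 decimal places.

ωT = 3.1720·0.513 = 1.627236; cosh(ωT) = 2.643129, sinh(ωT) = 2.446658
x(T) = p + (x₀−p)·cosh(ωT) + (ẋ₀/ω)·sinh(ωT) ⇒ p·(1 − cosh) = x(T) − x₀·cosh − (ẋ₀/ω)·sinh
numerator   = 1.3083 − (0.2856)·2.643129 − (1.0858/3.1720)·2.446658 = -0.284087
denominator = 1 − 2.643129 = -1.643129
p = -0.284087 / -1.643129 = 0.1729

p = 0.1729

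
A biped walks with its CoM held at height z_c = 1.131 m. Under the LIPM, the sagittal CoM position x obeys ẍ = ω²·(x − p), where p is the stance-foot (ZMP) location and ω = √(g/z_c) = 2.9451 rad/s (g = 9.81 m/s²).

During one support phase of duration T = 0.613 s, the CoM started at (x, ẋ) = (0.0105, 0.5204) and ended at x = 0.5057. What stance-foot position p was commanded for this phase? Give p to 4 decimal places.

ωT = 2.9451·0.613 = 1.805346; cosh(ωT) = 3.123247, sinh(ωT) = 2.958830
x(T) = p + (x₀−p)·cosh(ωT) + (ẋ₀/ω)·sinh(ωT) ⇒ p·(1 − cosh) = x(T) − x₀·cosh − (ẋ₀/ω)·sinh
numerator   = 0.5057 − (0.0105)·3.123247 − (0.5204/2.9451)·2.958830 = -0.049920
denominator = 1 − 3.123247 = -2.123247
p = -0.049920 / -2.123247 = 0.0235

p = 0.0235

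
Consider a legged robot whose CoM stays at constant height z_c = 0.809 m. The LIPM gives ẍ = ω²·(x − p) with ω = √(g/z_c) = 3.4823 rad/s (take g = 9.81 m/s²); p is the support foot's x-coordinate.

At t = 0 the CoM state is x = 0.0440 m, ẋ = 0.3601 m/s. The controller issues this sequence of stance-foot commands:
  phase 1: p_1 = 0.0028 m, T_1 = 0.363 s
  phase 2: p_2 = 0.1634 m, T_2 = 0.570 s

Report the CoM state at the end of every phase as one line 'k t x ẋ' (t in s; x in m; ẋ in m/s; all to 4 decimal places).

phase 1: p=0.0028, T=0.363, ωT=1.264075, cosh=1.911159, sinh=1.628658; start (x,ẋ)=(0.044000, 0.360100) → end (x,ẋ)=(0.249957, 0.921873)
phase 2: p=0.1634, T=0.570, ωT=1.984911, cosh=3.707896, sinh=3.570503; start (x,ẋ)=(0.249957, 0.921873) → end (x,ẋ)=(1.429568, 4.494422)

1 0.3630 0.2500 0.9219
2 0.9330 1.4296 4.4944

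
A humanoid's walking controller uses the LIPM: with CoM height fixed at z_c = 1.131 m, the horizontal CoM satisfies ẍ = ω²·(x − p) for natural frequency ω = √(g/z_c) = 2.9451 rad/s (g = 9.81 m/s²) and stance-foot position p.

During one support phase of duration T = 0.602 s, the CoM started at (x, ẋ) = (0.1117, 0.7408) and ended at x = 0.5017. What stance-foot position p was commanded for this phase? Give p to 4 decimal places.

ωT = 2.9451·0.602 = 1.772950; cosh(ωT) = 3.029015, sinh(ωT) = 2.859184
x(T) = p + (x₀−p)·cosh(ωT) + (ẋ₀/ω)·sinh(ωT) ⇒ p·(1 − cosh) = x(T) − x₀·cosh − (ẋ₀/ω)·sinh
numerator   = 0.5017 − (0.1117)·3.029015 − (0.7408/2.9451)·2.859184 = -0.555830
denominator = 1 − 3.029015 = -2.029015
p = -0.555830 / -2.029015 = 0.2739

p = 0.2739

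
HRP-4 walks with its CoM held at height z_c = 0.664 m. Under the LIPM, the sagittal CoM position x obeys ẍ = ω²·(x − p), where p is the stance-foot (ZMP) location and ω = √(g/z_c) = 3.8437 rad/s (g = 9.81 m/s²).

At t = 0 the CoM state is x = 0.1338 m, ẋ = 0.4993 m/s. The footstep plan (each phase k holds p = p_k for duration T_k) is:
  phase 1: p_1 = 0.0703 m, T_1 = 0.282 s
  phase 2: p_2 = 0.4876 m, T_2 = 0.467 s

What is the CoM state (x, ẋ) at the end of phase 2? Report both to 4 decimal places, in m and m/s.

x = 0.9159, ẋ = 1.9271

phase 1: p=0.0703, T=0.282, ωT=1.083923, cosh=1.647261, sinh=1.308995; start (x,ẋ)=(0.133800, 0.499300) → end (x,ẋ)=(0.344941, 1.141970)
phase 2: p=0.4876, T=0.467, ωT=1.795008, cosh=3.092824, sinh=2.926698; start (x,ẋ)=(0.344941, 1.141970) → end (x,ẋ)=(0.915907, 1.927087)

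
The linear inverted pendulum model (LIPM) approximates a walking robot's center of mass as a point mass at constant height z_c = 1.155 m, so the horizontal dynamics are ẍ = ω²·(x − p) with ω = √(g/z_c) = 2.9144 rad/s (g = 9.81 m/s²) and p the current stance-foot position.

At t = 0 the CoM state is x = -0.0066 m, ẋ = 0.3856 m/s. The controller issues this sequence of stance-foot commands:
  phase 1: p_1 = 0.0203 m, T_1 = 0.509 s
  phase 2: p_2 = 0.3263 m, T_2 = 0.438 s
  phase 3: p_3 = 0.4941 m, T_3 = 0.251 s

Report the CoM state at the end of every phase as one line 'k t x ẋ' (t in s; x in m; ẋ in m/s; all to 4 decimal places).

phase 1: p=0.0203, T=0.509, ωT=1.483430, cosh=2.317448, sinh=2.090590; start (x,ẋ)=(-0.006600, 0.385600) → end (x,ẋ)=(0.234564, 0.729711)
phase 2: p=0.3263, T=0.438, ωT=1.276507, cosh=1.931555, sinh=1.652545; start (x,ẋ)=(0.234564, 0.729711) → end (x,ẋ)=(0.562872, 0.967658)
phase 3: p=0.4941, T=0.251, ωT=0.731514, cosh=1.279703, sinh=0.798523; start (x,ẋ)=(0.562872, 0.967658) → end (x,ẋ)=(0.847239, 1.398362)

1 0.5090 0.2346 0.7297
2 0.9470 0.5629 0.9677
3 1.1980 0.8472 1.3984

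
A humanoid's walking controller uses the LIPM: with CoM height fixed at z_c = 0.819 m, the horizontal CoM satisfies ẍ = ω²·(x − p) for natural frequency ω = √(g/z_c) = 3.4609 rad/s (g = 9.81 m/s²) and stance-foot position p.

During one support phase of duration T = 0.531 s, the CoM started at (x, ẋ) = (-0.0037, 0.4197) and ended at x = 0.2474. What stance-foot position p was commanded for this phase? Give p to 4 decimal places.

ωT = 3.4609·0.531 = 1.837738; cosh(ωT) = 3.220744, sinh(ωT) = 3.061567
x(T) = p + (x₀−p)·cosh(ωT) + (ẋ₀/ω)·sinh(ωT) ⇒ p·(1 − cosh) = x(T) − x₀·cosh − (ẋ₀/ω)·sinh
numerator   = 0.2474 − (-0.0037)·3.220744 − (0.4197/3.4609)·3.061567 = -0.111957
denominator = 1 − 3.220744 = -2.220744
p = -0.111957 / -2.220744 = 0.0504

p = 0.0504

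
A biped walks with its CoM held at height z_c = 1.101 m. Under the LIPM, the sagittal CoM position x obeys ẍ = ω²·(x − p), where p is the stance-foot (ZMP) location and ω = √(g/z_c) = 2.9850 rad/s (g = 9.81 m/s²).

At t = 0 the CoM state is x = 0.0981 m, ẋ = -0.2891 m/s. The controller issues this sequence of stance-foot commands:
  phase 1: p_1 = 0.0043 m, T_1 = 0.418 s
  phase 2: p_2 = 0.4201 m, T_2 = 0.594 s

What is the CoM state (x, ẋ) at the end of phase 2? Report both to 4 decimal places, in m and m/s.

phase 1: p=0.0043, T=0.418, ωT=1.247730, cosh=1.884792, sinh=1.597636; start (x,ẋ)=(0.098100, -0.289100) → end (x,ẋ)=(0.026361, -0.097566)
phase 2: p=0.4201, T=0.594, ωT=1.773090, cosh=3.029415, sinh=2.859607; start (x,ẋ)=(0.026361, -0.097566) → end (x,ẋ)=(-0.866167, -3.656497)

x = -0.8662, ẋ = -3.6565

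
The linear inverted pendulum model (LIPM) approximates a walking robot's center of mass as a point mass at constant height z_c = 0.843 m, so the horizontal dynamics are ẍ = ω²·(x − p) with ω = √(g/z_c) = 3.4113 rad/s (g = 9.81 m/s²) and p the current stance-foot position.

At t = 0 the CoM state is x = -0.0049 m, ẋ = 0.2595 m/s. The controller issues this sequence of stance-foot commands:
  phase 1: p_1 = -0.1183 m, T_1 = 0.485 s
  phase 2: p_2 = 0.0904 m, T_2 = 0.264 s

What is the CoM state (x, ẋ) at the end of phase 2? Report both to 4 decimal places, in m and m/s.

phase 1: p=-0.1183, T=0.485, ωT=1.654481, cosh=2.710777, sinh=2.519585; start (x,ẋ)=(-0.004900, 0.259500) → end (x,ẋ)=(0.380769, 1.678127)
phase 2: p=0.0904, T=0.264, ωT=0.900583, cosh=1.433685, sinh=1.027353; start (x,ẋ)=(0.380769, 1.678127) → end (x,ẋ)=(1.012085, 3.423534)

x = 1.0121, ẋ = 3.4235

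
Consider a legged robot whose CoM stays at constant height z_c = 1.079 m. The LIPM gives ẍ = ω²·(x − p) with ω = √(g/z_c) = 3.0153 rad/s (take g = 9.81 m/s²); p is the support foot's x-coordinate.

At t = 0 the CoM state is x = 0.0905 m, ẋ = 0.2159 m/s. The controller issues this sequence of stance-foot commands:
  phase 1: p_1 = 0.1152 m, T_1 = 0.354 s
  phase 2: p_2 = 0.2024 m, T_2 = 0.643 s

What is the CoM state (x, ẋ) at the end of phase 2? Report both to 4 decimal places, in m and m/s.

x = 0.3647, ẋ = 0.5415

phase 1: p=0.1152, T=0.354, ωT=1.067416, cosh=1.625876, sinh=1.281980; start (x,ẋ)=(0.090500, 0.215900) → end (x,ẋ)=(0.166833, 0.255547)
phase 2: p=0.2024, T=0.643, ωT=1.938838, cosh=3.547270, sinh=3.403399; start (x,ẋ)=(0.166833, 0.255547) → end (x,ẋ)=(0.364672, 0.541493)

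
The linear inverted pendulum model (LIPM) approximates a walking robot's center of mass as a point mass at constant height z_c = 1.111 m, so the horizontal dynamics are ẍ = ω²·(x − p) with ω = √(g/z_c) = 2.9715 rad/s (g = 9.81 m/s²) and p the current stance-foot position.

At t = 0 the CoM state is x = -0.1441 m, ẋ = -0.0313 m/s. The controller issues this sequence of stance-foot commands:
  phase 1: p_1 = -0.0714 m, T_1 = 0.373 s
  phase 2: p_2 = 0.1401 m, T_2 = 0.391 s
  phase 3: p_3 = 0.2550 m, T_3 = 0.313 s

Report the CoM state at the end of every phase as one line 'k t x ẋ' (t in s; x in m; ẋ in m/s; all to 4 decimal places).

1 0.3730 -0.2077 -0.3441
2 0.7640 -0.6371 -2.0937
3 1.0770 -1.8055 -5.9030

phase 1: p=-0.0714, T=0.373, ωT=1.108370, cosh=1.679756, sinh=1.349659; start (x,ẋ)=(-0.144100, -0.031300) → end (x,ẋ)=(-0.207735, -0.344141)
phase 2: p=0.1401, T=0.391, ωT=1.161857, cosh=1.754383, sinh=1.441478; start (x,ẋ)=(-0.207735, -0.344141) → end (x,ẋ)=(-0.637078, -2.093653)
phase 3: p=0.2550, T=0.313, ωT=0.930079, cosh=1.464617, sinh=1.070094; start (x,ẋ)=(-0.637078, -2.093653) → end (x,ẋ)=(-1.805517, -5.903016)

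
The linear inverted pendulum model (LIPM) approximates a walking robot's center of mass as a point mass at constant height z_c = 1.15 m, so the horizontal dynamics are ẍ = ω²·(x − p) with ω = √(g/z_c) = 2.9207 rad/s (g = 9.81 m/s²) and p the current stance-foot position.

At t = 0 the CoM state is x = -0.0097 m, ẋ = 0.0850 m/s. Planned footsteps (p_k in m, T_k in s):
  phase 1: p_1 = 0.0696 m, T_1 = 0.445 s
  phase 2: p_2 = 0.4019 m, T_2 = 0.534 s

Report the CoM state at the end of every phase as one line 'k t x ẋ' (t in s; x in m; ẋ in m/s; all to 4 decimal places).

phase 1: p=0.0696, T=0.445, ωT=1.299712, cosh=1.970424, sinh=1.697814; start (x,ẋ)=(-0.009700, 0.085000) → end (x,ẋ)=(-0.037244, -0.225747)
phase 2: p=0.4019, T=0.534, ωT=1.559654, cosh=2.483691, sinh=2.273483; start (x,ẋ)=(-0.037244, -0.225747) → end (x,ẋ)=(-0.864520, -3.476672)

1 0.4450 -0.0372 -0.2257
2 0.9790 -0.8645 -3.4767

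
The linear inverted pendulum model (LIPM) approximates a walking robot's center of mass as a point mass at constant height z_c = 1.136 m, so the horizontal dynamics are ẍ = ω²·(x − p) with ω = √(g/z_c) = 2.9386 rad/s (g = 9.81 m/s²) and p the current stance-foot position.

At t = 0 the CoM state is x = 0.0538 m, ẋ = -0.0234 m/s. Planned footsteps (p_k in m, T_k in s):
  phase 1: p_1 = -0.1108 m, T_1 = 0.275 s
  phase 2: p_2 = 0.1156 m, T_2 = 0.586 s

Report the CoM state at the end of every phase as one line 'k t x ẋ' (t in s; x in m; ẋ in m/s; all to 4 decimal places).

phase 1: p=-0.1108, T=0.275, ωT=0.808115, cosh=1.344686, sinh=0.898989; start (x,ẋ)=(0.053800, -0.023400) → end (x,ẋ)=(0.103377, 0.403369)
phase 2: p=0.1156, T=0.586, ωT=1.722020, cosh=2.887262, sinh=2.708557; start (x,ẋ)=(0.103377, 0.403369) → end (x,ẋ)=(0.452100, 1.067343)

1 0.2750 0.1034 0.4034
2 0.8610 0.4521 1.0673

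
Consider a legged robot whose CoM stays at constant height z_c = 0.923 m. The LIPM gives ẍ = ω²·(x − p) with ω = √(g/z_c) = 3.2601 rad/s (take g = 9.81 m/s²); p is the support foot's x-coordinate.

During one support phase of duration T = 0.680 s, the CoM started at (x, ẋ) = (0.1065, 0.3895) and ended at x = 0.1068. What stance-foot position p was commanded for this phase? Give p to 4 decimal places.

ωT = 3.2601·0.680 = 2.216868; cosh(ωT) = 4.643744, sinh(ωT) = 4.534794
x(T) = p + (x₀−p)·cosh(ωT) + (ẋ₀/ω)·sinh(ωT) ⇒ p·(1 − cosh) = x(T) − x₀·cosh − (ẋ₀/ω)·sinh
numerator   = 0.1068 − (0.1065)·4.643744 − (0.3895/3.2601)·4.534794 = -0.929553
denominator = 1 − 4.643744 = -3.643744
p = -0.929553 / -3.643744 = 0.2551

p = 0.2551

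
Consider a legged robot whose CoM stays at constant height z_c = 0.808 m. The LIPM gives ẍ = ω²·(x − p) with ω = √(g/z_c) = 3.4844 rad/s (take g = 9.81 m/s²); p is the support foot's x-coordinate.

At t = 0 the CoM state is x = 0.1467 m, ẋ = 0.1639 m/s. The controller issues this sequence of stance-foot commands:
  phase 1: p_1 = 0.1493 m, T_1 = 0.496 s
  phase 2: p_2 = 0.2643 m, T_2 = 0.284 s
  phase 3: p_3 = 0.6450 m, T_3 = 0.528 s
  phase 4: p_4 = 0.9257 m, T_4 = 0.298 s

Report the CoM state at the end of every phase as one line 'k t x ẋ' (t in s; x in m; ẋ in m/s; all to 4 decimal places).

phase 1: p=0.1493, T=0.496, ωT=1.728262, cosh=2.904227, sinh=2.726634; start (x,ẋ)=(0.146700, 0.163900) → end (x,ẋ)=(0.270005, 0.451301)
phase 2: p=0.2643, T=0.284, ωT=0.989570, cosh=1.530907, sinh=1.159170; start (x,ẋ)=(0.270005, 0.451301) → end (x,ẋ)=(0.423170, 0.713942)
phase 3: p=0.6450, T=0.528, ωT=1.839763, cosh=3.226951, sinh=3.068096; start (x,ẋ)=(0.423170, 0.713942) → end (x,ẋ)=(0.557809, -0.067609)
phase 4: p=0.9257, T=0.298, ωT=1.038351, cosh=1.589297, sinh=1.235259; start (x,ẋ)=(0.557809, -0.067609) → end (x,ẋ)=(0.317043, -1.690905)

1 0.4960 0.2700 0.4513
2 0.7800 0.4232 0.7139
3 1.3080 0.5578 -0.0676
4 1.6060 0.3170 -1.6909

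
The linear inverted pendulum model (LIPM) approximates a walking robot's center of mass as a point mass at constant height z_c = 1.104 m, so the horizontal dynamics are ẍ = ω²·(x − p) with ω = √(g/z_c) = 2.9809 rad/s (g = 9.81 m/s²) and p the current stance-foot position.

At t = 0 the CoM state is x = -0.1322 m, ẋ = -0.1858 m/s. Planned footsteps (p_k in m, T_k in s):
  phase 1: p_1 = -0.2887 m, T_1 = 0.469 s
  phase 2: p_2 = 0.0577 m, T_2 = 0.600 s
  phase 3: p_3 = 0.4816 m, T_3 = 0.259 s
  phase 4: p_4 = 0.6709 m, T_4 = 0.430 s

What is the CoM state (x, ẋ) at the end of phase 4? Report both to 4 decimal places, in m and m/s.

x = -0.5696, ẋ = -3.3605

phase 1: p=-0.2887, T=0.469, ωT=1.398042, cosh=2.147174, sinh=1.900094; start (x,ẋ)=(-0.132200, -0.185800) → end (x,ẋ)=(-0.071100, 0.487469)
phase 2: p=0.0577, T=0.600, ωT=1.788540, cosh=3.073959, sinh=2.906755; start (x,ẋ)=(-0.071100, 0.487469) → end (x,ẋ)=(0.137117, 0.382438)
phase 3: p=0.4816, T=0.259, ωT=0.772053, cosh=1.313134, sinh=0.851071; start (x,ẋ)=(0.137117, 0.382438) → end (x,ẋ)=(0.138437, -0.371745)
phase 4: p=0.6709, T=0.430, ωT=1.281787, cosh=1.940307, sinh=1.662766; start (x,ẋ)=(0.138437, -0.371745) → end (x,ẋ)=(-0.569603, -3.360473)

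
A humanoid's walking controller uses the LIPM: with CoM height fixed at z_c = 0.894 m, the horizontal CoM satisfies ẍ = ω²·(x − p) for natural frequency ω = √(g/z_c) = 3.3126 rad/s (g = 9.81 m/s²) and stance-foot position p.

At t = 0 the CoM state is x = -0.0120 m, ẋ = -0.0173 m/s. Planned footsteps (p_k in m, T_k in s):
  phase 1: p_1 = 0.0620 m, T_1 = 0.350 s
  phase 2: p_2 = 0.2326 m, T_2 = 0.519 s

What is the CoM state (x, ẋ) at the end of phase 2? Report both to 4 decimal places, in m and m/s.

phase 1: p=0.0620, T=0.350, ωT=1.159410, cosh=1.750861, sinh=1.437190; start (x,ẋ)=(-0.012000, -0.017300) → end (x,ẋ)=(-0.075069, -0.382592)
phase 2: p=0.2326, T=0.519, ωT=1.719239, cosh=2.879742, sinh=2.700540; start (x,ẋ)=(-0.075069, -0.382592) → end (x,ẋ)=(-0.965310, -3.854118)

x = -0.9653, ẋ = -3.8541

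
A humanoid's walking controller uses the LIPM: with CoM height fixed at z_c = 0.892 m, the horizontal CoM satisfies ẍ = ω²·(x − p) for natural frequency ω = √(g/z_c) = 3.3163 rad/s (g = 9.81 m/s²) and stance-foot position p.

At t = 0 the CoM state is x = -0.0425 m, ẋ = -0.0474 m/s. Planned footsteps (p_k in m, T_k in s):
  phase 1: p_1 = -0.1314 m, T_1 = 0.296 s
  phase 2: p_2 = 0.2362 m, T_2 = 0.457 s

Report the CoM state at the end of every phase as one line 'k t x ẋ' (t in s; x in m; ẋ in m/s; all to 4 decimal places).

phase 1: p=-0.1314, T=0.296, ωT=0.981625, cosh=1.521745, sinh=1.147044; start (x,ẋ)=(-0.042500, -0.047400) → end (x,ẋ)=(-0.012512, 0.266040)
phase 2: p=0.2362, T=0.457, ωT=1.515549, cosh=2.385804, sinh=2.166116; start (x,ẋ)=(-0.012512, 0.266040) → end (x,ẋ)=(-0.183407, -1.151899)

1 0.2960 -0.0125 0.2660
2 0.7530 -0.1834 -1.1519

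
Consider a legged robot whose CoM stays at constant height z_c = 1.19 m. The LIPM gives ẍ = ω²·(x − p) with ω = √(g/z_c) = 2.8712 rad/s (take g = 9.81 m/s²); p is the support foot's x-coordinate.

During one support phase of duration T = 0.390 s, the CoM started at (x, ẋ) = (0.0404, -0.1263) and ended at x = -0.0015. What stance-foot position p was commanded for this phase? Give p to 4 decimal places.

ωT = 2.8712·0.390 = 1.119768; cosh(ωT) = 1.695249, sinh(ωT) = 1.368894
x(T) = p + (x₀−p)·cosh(ωT) + (ẋ₀/ω)·sinh(ωT) ⇒ p·(1 − cosh) = x(T) − x₀·cosh − (ẋ₀/ω)·sinh
numerator   = -0.0015 − (0.0404)·1.695249 − (-0.1263/2.8712)·1.368894 = -0.009772
denominator = 1 − 1.695249 = -0.695249
p = -0.009772 / -0.695249 = 0.0141

p = 0.0141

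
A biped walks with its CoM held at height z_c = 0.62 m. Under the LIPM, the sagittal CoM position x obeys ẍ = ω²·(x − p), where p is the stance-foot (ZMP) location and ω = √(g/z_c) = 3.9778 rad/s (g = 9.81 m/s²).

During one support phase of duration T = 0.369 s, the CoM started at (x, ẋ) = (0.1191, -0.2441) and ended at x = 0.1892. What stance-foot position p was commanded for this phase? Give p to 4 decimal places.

ωT = 3.9778·0.369 = 1.467808; cosh(ωT) = 2.285071, sinh(ωT) = 2.054641
x(T) = p + (x₀−p)·cosh(ωT) + (ẋ₀/ω)·sinh(ωT) ⇒ p·(1 − cosh) = x(T) − x₀·cosh − (ẋ₀/ω)·sinh
numerator   = 0.1892 − (0.1191)·2.285071 − (-0.2441/3.9778)·2.054641 = 0.043132
denominator = 1 − 2.285071 = -1.285071
p = 0.043132 / -1.285071 = -0.0336

p = -0.0336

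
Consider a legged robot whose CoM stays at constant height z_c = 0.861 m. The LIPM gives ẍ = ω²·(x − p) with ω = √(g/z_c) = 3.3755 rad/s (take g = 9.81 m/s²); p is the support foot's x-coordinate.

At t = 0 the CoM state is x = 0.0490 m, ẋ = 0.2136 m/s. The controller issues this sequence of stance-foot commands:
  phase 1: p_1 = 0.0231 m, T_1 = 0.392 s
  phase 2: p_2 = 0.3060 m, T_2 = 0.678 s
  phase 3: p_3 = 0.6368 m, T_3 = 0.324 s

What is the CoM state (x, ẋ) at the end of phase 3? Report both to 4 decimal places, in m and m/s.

phase 1: p=0.0231, T=0.392, ωT=1.323196, cosh=2.010844, sinh=1.744561; start (x,ẋ)=(0.049000, 0.213600) → end (x,ẋ)=(0.185576, 0.582035)
phase 2: p=0.3060, T=0.678, ωT=2.288589, cosh=4.981212, sinh=4.879802; start (x,ẋ)=(0.185576, 0.582035) → end (x,ẋ)=(0.547563, 0.915641)
phase 3: p=0.6368, T=0.324, ωT=1.093662, cosh=1.660087, sinh=1.325099; start (x,ẋ)=(0.547563, 0.915641) → end (x,ẋ)=(0.848106, 1.120896)

x = 0.8481, ẋ = 1.1209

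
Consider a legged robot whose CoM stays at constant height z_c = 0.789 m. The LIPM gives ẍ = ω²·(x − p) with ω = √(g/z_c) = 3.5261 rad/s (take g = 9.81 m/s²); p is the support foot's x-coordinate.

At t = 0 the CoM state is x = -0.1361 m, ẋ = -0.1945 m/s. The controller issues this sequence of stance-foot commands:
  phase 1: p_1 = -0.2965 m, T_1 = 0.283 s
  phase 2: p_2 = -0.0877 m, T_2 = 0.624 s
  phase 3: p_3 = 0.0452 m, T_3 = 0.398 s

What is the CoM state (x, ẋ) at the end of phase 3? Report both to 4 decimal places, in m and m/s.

phase 1: p=-0.2965, T=0.283, ωT=0.997886, cosh=1.540600, sinh=1.171942; start (x,ẋ)=(-0.136100, -0.194500) → end (x,ẋ)=(-0.114032, 0.363188)
phase 2: p=-0.0877, T=0.624, ωT=2.200286, cosh=4.569185, sinh=4.458414; start (x,ẋ)=(-0.114032, 0.363188) → end (x,ẋ)=(0.251199, 1.245509)
phase 3: p=0.0452, T=0.398, ωT=1.403388, cosh=2.157362, sinh=1.911599; start (x,ẋ)=(0.251199, 1.245509) → end (x,ẋ)=(1.164842, 4.075552)

x = 1.1648, ẋ = 4.0756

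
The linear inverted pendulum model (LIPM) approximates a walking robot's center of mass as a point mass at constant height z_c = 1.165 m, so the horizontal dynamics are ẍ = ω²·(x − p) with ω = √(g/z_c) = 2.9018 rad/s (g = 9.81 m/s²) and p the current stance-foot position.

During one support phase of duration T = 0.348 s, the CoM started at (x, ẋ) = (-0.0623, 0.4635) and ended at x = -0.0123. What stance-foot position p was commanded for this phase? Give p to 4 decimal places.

p = 0.1903

ωT = 2.9018·0.348 = 1.009826; cosh(ωT) = 1.554703, sinh(ωT) = 1.190421
x(T) = p + (x₀−p)·cosh(ωT) + (ẋ₀/ω)·sinh(ωT) ⇒ p·(1 − cosh) = x(T) − x₀·cosh − (ẋ₀/ω)·sinh
numerator   = -0.0123 − (-0.0623)·1.554703 − (0.4635/2.9018)·1.190421 = -0.105586
denominator = 1 − 1.554703 = -0.554703
p = -0.105586 / -0.554703 = 0.1903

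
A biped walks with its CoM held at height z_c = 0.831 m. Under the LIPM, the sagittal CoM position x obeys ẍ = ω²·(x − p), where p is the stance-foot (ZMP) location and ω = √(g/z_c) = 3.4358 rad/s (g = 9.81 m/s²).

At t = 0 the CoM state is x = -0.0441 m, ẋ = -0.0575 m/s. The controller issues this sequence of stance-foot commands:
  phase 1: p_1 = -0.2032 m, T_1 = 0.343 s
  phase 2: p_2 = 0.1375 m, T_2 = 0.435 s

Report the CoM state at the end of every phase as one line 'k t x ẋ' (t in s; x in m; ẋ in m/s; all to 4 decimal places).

1 0.3430 0.0552 0.7017
2 0.7780 0.3770 1.0439

phase 1: p=-0.2032, T=0.343, ωT=1.178479, cosh=1.778588, sinh=1.470842; start (x,ẋ)=(-0.044100, -0.057500) → end (x,ẋ)=(0.055158, 0.701746)
phase 2: p=0.1375, T=0.435, ωT=1.494573, cosh=2.340889, sinh=2.116544; start (x,ẋ)=(0.055158, 0.701746) → end (x,ẋ)=(0.377041, 1.043916)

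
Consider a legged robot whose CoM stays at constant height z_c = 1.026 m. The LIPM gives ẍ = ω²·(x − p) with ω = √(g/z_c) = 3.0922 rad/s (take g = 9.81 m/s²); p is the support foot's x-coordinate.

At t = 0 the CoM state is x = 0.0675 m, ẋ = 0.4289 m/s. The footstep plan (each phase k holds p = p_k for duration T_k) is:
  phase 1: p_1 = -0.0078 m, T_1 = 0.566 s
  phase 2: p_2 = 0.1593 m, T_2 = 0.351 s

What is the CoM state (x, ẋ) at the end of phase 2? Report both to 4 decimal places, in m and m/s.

x = 1.7052, ẋ = 4.9661

phase 1: p=-0.0078, T=0.566, ωT=1.750185, cosh=2.964705, sinh=2.790963; start (x,ẋ)=(0.067500, 0.428900) → end (x,ẋ)=(0.602560, 1.921417)
phase 2: p=0.1593, T=0.351, ωT=1.085362, cosh=1.649146, sinh=1.311366; start (x,ẋ)=(0.602560, 1.921417) → end (x,ẋ)=(1.705151, 4.966118)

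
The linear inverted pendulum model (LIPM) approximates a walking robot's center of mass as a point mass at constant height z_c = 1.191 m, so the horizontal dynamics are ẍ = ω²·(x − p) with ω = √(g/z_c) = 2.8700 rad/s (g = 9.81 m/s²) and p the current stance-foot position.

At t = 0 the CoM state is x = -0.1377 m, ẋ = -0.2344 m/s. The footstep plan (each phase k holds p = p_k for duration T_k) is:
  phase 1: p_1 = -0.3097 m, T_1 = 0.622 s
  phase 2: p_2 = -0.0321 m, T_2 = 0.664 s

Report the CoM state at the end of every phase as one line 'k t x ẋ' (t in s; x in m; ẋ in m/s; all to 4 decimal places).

phase 1: p=-0.3097, T=0.622, ωT=1.785140, cosh=3.064094, sinh=2.896320; start (x,ẋ)=(-0.137700, -0.234400) → end (x,ẋ)=(-0.019225, 0.711516)
phase 2: p=-0.0321, T=0.664, ωT=1.905680, cosh=3.436350, sinh=3.287628; start (x,ẋ)=(-0.019225, 0.711516) → end (x,ẋ)=(0.827194, 2.566495)

1 0.6220 -0.0192 0.7115
2 1.2860 0.8272 2.5665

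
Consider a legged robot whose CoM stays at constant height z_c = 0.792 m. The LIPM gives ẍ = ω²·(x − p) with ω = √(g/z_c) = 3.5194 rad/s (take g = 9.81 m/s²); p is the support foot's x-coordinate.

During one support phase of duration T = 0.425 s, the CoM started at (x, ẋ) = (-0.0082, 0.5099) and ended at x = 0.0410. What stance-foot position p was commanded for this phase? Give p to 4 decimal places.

ωT = 3.5194·0.425 = 1.495745; cosh(ωT) = 2.343371, sinh(ωT) = 2.119289
x(T) = p + (x₀−p)·cosh(ωT) + (ẋ₀/ω)·sinh(ωT) ⇒ p·(1 − cosh) = x(T) − x₀·cosh − (ẋ₀/ω)·sinh
numerator   = 0.0410 − (-0.0082)·2.343371 − (0.5099/3.5194)·2.119289 = -0.246833
denominator = 1 − 2.343371 = -1.343371
p = -0.246833 / -1.343371 = 0.1837

p = 0.1837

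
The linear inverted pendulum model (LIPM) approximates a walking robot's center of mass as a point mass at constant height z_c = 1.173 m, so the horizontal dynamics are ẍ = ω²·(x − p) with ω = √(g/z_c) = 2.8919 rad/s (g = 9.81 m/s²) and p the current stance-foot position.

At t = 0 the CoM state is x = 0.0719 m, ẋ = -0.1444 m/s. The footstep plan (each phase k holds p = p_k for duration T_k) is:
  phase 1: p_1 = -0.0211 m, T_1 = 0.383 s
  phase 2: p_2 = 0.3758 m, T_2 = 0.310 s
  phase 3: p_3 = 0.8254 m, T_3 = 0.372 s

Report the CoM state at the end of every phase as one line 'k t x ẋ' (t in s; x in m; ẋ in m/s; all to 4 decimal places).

phase 1: p=-0.0211, T=0.383, ωT=1.107598, cosh=1.678715, sinh=1.348363; start (x,ẋ)=(0.071900, -0.144400) → end (x,ẋ)=(0.067693, 0.120231)
phase 2: p=0.3758, T=0.310, ωT=0.896489, cosh=1.429491, sinh=1.021491; start (x,ẋ)=(0.067693, 0.120231) → end (x,ẋ)=(-0.022167, -0.738293)
phase 3: p=0.8254, T=0.372, ωT=1.075787, cosh=1.636664, sinh=1.295635; start (x,ẋ)=(-0.022167, -0.738293) → end (x,ẋ)=(-0.892555, -4.384043)

1 0.3830 0.0677 0.1202
2 0.6930 -0.0222 -0.7383
3 1.0650 -0.8926 -4.3840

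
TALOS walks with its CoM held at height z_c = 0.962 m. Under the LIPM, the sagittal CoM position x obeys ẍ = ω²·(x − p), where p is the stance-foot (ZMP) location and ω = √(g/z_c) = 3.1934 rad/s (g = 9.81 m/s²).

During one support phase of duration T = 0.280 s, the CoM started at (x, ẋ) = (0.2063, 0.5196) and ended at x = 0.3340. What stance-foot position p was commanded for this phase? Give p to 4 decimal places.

p = 0.2952

ωT = 3.1934·0.280 = 0.894152; cosh(ωT) = 1.427108, sinh(ωT) = 1.018154
x(T) = p + (x₀−p)·cosh(ωT) + (ẋ₀/ω)·sinh(ωT) ⇒ p·(1 − cosh) = x(T) − x₀·cosh − (ẋ₀/ω)·sinh
numerator   = 0.3340 − (0.2063)·1.427108 − (0.5196/3.1934)·1.018154 = -0.126077
denominator = 1 − 1.427108 = -0.427108
p = -0.126077 / -0.427108 = 0.2952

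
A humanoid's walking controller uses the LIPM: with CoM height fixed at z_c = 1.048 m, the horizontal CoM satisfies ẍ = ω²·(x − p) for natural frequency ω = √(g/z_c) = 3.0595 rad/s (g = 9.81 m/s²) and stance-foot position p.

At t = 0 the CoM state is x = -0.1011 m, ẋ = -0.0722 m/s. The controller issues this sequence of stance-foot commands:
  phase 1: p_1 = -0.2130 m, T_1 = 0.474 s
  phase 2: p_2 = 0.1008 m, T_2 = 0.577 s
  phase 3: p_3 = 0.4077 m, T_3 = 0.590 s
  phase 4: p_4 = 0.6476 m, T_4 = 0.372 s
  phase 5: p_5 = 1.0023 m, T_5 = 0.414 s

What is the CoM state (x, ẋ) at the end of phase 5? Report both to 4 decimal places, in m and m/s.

x = 0.9871, ẋ = 0.3418

phase 1: p=-0.2130, T=0.474, ωT=1.450203, cosh=2.249251, sinh=2.014729; start (x,ẋ)=(-0.101100, -0.072200) → end (x,ẋ)=(-0.008854, 0.527363)
phase 2: p=0.1008, T=0.577, ωT=1.765331, cosh=3.007320, sinh=2.836190; start (x,ẋ)=(-0.008854, 0.527363) → end (x,ẋ)=(0.259907, 0.634448)
phase 3: p=0.4077, T=0.590, ωT=1.805105, cosh=3.122534, sinh=2.958076; start (x,ẋ)=(0.259907, 0.634448) → end (x,ẋ)=(0.559629, 0.643529)
phase 4: p=0.6476, T=0.372, ωT=1.138134, cosh=1.720678, sinh=1.400261; start (x,ẋ)=(0.559629, 0.643529) → end (x,ẋ)=(0.790758, 0.730428)
phase 5: p=1.0023, T=0.414, ωT=1.266633, cosh=1.915331, sinh=1.633552; start (x,ẋ)=(0.790758, 0.730428) → end (x,ẋ)=(0.987123, 0.341756)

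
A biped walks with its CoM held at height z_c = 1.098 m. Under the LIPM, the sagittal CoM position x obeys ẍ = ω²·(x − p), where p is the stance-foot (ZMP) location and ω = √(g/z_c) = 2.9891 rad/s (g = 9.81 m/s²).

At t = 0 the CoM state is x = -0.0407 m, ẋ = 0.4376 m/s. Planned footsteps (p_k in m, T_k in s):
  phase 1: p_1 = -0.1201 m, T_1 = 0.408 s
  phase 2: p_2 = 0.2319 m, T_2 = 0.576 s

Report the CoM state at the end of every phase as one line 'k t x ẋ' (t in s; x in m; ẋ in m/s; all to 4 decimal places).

phase 1: p=-0.1201, T=0.408, ωT=1.219553, cosh=1.840518, sinh=1.545156; start (x,ẋ)=(-0.040700, 0.437600) → end (x,ẋ)=(0.252246, 1.172129)
phase 2: p=0.2319, T=0.576, ωT=1.721722, cosh=2.886455, sinh=2.707696; start (x,ẋ)=(0.252246, 1.172129) → end (x,ẋ)=(1.352408, 3.547968)

1 0.4080 0.2522 1.1721
2 0.9840 1.3524 3.5480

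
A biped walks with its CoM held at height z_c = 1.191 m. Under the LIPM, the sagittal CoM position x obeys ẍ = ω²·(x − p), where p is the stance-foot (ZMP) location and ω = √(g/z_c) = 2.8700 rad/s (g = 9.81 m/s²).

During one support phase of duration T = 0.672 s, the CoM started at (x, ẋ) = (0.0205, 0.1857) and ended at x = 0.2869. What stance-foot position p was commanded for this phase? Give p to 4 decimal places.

p = 0.0012

ωT = 2.8700·0.672 = 1.928640; cosh(ωT) = 3.512746, sinh(ωT) = 3.367401
x(T) = p + (x₀−p)·cosh(ωT) + (ẋ₀/ω)·sinh(ωT) ⇒ p·(1 − cosh) = x(T) − x₀·cosh − (ẋ₀/ω)·sinh
numerator   = 0.2869 − (0.0205)·3.512746 − (0.1857/2.8700)·3.367401 = -0.002995
denominator = 1 − 3.512746 = -2.512746
p = -0.002995 / -2.512746 = 0.0012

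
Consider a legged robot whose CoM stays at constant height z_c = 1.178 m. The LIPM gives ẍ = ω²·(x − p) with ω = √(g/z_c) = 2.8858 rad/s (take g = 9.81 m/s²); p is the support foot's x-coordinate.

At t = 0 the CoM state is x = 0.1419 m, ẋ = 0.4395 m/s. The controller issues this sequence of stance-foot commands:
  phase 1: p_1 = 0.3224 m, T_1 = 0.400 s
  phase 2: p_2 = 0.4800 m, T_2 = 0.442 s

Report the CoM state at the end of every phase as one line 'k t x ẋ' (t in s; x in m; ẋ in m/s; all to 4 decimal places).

1 0.4000 0.2252 0.0223
2 0.8420 0.0010 -1.1706

phase 1: p=0.3224, T=0.400, ωT=1.154320, cosh=1.743569, sinh=1.428297; start (x,ẋ)=(0.141900, 0.439500) → end (x,ẋ)=(0.225212, 0.022317)
phase 2: p=0.4800, T=0.442, ωT=1.275524, cosh=1.929930, sinh=1.650646; start (x,ẋ)=(0.225212, 0.022317) → end (x,ẋ)=(0.001042, -1.170595)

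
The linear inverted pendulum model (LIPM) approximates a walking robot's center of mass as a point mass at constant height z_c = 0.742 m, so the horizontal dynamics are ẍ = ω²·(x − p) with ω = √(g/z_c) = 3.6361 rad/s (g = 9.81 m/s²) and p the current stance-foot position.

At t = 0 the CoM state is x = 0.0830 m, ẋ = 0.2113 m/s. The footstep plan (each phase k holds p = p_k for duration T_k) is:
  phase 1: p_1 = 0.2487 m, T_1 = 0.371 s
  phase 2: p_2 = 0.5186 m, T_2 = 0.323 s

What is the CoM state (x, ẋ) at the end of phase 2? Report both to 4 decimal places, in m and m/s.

phase 1: p=0.2487, T=0.371, ωT=1.348993, cosh=2.056522, sinh=1.797021; start (x,ẋ)=(0.083000, 0.211300) → end (x,ẋ)=(0.012362, -0.648165)
phase 2: p=0.5186, T=0.323, ωT=1.174460, cosh=1.772691, sinh=1.463705; start (x,ẋ)=(0.012362, -0.648165) → end (x,ẋ)=(-0.639721, -3.843284)

x = -0.6397, ẋ = -3.8433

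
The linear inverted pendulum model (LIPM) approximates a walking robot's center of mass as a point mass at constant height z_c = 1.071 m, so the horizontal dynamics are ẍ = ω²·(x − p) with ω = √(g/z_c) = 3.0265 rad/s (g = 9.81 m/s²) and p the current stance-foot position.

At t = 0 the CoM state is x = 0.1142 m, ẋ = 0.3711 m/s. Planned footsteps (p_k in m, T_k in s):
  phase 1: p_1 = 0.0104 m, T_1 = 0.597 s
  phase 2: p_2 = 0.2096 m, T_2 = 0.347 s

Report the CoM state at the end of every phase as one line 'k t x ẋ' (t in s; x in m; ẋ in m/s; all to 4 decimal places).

1 0.5970 0.6984 2.0916
2 0.9440 1.8604 5.2105

phase 1: p=0.0104, T=0.597, ωT=1.806820, cosh=3.127613, sinh=2.963437; start (x,ẋ)=(0.114200, 0.371100) → end (x,ẋ)=(0.698414, 2.091623)
phase 2: p=0.2096, T=0.347, ωT=1.050195, cosh=1.604040, sinh=1.254170; start (x,ẋ)=(0.698414, 2.091623) → end (x,ẋ)=(1.860437, 5.210459)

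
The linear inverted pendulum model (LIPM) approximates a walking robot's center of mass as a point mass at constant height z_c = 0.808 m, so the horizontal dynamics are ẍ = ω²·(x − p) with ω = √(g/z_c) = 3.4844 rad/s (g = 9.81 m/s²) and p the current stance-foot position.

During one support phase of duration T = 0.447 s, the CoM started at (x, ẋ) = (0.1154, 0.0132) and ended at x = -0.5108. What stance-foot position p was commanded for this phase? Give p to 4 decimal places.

p = 0.5446

ωT = 3.4844·0.447 = 1.557527; cosh(ωT) = 2.478861, sinh(ωT) = 2.268205
x(T) = p + (x₀−p)·cosh(ωT) + (ẋ₀/ω)·sinh(ωT) ⇒ p·(1 − cosh) = x(T) − x₀·cosh − (ẋ₀/ω)·sinh
numerator   = -0.5108 − (0.1154)·2.478861 − (0.0132/3.4844)·2.268205 = -0.805453
denominator = 1 − 2.478861 = -1.478861
p = -0.805453 / -1.478861 = 0.5446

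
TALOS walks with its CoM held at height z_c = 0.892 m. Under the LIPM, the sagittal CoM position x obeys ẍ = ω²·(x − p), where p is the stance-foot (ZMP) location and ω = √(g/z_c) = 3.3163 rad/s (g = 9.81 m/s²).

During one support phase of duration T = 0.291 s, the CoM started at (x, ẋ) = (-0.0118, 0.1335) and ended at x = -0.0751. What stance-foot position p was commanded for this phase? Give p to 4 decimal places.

p = 0.2039

ωT = 3.3163·0.291 = 0.965043; cosh(ωT) = 1.502934, sinh(ωT) = 1.121967
x(T) = p + (x₀−p)·cosh(ωT) + (ẋ₀/ω)·sinh(ωT) ⇒ p·(1 − cosh) = x(T) − x₀·cosh − (ẋ₀/ω)·sinh
numerator   = -0.0751 − (-0.0118)·1.502934 − (0.1335/3.3163)·1.121967 = -0.102531
denominator = 1 − 1.502934 = -0.502934
p = -0.102531 / -0.502934 = 0.2039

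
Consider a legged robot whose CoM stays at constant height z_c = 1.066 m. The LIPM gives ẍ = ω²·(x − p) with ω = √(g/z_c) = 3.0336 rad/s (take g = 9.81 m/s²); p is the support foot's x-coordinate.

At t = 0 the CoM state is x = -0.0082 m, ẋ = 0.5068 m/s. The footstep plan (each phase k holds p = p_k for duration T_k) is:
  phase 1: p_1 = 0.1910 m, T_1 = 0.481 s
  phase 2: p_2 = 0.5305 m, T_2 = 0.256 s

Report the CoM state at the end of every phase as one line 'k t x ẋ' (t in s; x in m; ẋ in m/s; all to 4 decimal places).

1 0.4810 0.0793 -0.0806
2 0.7370 -0.0865 -1.2792

phase 1: p=0.1910, T=0.481, ωT=1.459162, cosh=2.267391, sinh=2.034960; start (x,ẋ)=(-0.008200, 0.506800) → end (x,ẋ)=(0.079301, -0.080599)
phase 2: p=0.5305, T=0.256, ωT=0.776602, cosh=1.317019, sinh=0.857052; start (x,ẋ)=(0.079301, -0.080599) → end (x,ẋ)=(-0.086509, -1.279247)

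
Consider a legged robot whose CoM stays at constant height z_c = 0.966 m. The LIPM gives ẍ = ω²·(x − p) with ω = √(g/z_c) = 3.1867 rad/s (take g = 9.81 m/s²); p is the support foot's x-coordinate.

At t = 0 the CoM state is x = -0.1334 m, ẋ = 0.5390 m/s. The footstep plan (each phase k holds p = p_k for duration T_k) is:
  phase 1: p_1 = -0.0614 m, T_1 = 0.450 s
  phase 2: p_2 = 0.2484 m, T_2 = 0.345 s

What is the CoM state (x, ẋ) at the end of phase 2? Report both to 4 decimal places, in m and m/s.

phase 1: p=-0.0614, T=0.450, ωT=1.434015, cosh=2.216930, sinh=1.978580; start (x,ẋ)=(-0.133400, 0.539000) → end (x,ẋ)=(0.113639, 0.740955)
phase 2: p=0.2484, T=0.345, ωT=1.099411, cosh=1.667733, sinh=1.334666; start (x,ẋ)=(0.113639, 0.740955) → end (x,ẋ)=(0.333984, 0.662553)

x = 0.3340, ẋ = 0.6626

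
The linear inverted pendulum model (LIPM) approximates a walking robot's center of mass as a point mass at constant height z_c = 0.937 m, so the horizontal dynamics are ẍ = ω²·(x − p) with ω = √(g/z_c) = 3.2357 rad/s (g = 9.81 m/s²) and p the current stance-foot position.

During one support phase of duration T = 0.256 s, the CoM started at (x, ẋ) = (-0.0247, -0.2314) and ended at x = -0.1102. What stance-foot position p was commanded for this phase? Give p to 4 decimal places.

p = 0.0283

ωT = 3.2357·0.256 = 0.828339; cosh(ωT) = 1.363144, sinh(ωT) = 0.926370
x(T) = p + (x₀−p)·cosh(ωT) + (ẋ₀/ω)·sinh(ωT) ⇒ p·(1 − cosh) = x(T) − x₀·cosh − (ẋ₀/ω)·sinh
numerator   = -0.1102 − (-0.0247)·1.363144 − (-0.2314/3.2357)·0.926370 = -0.010281
denominator = 1 − 1.363144 = -0.363144
p = -0.010281 / -0.363144 = 0.0283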